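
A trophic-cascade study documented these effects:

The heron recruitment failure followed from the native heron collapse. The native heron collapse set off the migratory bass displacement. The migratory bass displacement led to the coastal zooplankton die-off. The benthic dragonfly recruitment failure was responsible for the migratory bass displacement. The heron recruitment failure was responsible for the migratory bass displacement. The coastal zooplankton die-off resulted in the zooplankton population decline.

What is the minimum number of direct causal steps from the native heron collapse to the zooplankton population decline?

3

Shortest chain: the native heron collapse → the migratory bass displacement → the coastal zooplankton die-off → the zooplankton population decline.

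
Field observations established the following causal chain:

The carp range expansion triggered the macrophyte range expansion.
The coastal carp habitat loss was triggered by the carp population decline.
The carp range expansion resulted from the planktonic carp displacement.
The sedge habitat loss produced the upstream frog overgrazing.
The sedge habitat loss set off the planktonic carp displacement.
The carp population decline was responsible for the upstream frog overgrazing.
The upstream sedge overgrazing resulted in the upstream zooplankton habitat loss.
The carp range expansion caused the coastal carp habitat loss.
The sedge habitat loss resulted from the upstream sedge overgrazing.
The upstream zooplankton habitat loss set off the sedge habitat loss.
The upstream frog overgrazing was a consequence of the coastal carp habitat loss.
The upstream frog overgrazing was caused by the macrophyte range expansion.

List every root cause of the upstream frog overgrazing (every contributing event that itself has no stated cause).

the carp population decline, the upstream sedge overgrazing

Tracing upstream from the upstream frog overgrazing: the upstream frog overgrazing ← the sedge habitat loss ← the upstream sedge overgrazing.
A separate upstream branch: the upstream frog overgrazing ← the carp population decline.
Each of those chain origins has no stated cause.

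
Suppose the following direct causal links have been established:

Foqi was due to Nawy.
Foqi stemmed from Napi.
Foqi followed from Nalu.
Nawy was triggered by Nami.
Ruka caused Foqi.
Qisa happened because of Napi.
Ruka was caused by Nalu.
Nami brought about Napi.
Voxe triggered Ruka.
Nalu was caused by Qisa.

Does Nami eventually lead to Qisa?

There is a causal chain: Nami → Napi → Qisa.

Yes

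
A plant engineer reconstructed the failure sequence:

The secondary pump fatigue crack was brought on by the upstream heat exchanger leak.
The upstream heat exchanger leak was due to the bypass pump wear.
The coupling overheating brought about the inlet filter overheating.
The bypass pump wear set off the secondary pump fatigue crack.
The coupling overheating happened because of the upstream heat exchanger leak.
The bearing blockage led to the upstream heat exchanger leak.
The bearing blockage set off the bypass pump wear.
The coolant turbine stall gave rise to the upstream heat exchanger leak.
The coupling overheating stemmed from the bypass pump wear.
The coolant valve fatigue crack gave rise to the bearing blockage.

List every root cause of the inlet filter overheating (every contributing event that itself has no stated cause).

the coolant turbine stall, the coolant valve fatigue crack

Tracing upstream from the inlet filter overheating: the inlet filter overheating ← the coupling overheating ← the bypass pump wear ← the bearing blockage ← the coolant valve fatigue crack.
A separate upstream branch: the inlet filter overheating ← the coupling overheating ← the upstream heat exchanger leak ← the coolant turbine stall.
Each of those chain origins has no stated cause.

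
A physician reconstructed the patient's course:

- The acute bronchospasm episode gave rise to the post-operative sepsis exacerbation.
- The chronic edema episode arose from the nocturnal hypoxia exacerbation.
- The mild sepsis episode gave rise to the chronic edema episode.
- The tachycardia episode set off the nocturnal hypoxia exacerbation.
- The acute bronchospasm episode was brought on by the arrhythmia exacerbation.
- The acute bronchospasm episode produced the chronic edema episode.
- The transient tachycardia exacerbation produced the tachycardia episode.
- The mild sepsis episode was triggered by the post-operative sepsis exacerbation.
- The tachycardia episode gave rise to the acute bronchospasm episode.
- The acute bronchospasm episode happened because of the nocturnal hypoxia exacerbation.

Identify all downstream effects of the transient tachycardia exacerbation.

Direct effects: the tachycardia episode.
2 steps out: the nocturnal hypoxia exacerbation, the acute bronchospasm episode.
3 steps out: the post-operative sepsis exacerbation, the chronic edema episode.
4 steps out: the mild sepsis episode.
Not reachable from it: the arrhythmia exacerbation.

the acute bronchospasm episode, the chronic edema episode, the mild sepsis episode, the nocturnal hypoxia exacerbation, the post-operative sepsis exacerbation, the tachycardia episode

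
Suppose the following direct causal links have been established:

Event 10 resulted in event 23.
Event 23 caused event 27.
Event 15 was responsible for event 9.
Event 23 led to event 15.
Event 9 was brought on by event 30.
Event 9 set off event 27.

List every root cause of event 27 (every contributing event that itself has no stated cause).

event 10, event 30

Tracing upstream from event 27: event 27 ← event 23 ← event 10.
A separate upstream branch: event 27 ← event 9 ← event 30.
Each of those chain origins has no stated cause.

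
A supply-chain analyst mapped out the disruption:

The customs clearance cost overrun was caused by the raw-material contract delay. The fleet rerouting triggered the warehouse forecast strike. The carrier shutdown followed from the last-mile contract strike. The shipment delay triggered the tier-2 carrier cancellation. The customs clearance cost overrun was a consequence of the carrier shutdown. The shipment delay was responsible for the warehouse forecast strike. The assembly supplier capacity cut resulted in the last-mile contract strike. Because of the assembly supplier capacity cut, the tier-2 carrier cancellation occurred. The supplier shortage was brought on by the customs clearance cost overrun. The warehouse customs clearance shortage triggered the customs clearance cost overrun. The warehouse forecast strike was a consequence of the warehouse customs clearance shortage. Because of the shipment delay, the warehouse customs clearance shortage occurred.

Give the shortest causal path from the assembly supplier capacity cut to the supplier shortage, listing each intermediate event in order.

the assembly supplier capacity cut → the last-mile contract strike
the last-mile contract strike → the carrier shutdown
the carrier shutdown → the customs clearance cost overrun
the customs clearance cost overrun → the supplier shortage
Length: 4 steps.

the assembly supplier capacity cut → the last-mile contract strike → the carrier shutdown → the customs clearance cost overrun → the supplier shortage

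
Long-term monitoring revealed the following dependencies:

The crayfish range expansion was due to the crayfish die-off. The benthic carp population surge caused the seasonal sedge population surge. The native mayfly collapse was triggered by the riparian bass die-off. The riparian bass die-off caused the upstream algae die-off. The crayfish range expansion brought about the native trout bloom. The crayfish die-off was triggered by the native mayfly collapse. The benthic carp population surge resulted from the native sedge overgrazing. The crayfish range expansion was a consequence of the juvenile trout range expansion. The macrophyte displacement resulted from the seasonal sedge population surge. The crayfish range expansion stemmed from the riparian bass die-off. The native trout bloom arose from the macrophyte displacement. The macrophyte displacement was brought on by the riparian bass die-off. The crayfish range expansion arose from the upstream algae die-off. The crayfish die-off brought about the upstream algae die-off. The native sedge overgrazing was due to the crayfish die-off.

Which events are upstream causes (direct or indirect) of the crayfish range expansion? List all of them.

the crayfish die-off, the juvenile trout range expansion, the native mayfly collapse, the riparian bass die-off, the upstream algae die-off

Immediate causes of the crayfish range expansion: the riparian bass die-off, the crayfish die-off, the juvenile trout range expansion, the upstream algae die-off.
Further upstream: the native mayfly collapse.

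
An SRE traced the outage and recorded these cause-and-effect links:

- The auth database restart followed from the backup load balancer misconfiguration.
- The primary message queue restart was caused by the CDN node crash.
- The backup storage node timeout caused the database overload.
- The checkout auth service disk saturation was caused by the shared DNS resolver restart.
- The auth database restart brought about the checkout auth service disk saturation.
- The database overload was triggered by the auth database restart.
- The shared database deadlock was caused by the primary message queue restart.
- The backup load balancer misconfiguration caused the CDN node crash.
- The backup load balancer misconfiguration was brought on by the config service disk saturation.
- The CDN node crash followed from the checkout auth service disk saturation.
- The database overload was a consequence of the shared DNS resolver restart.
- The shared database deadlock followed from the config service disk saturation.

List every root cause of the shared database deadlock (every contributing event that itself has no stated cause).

the config service disk saturation, the shared DNS resolver restart

Tracing upstream from the shared database deadlock: the shared database deadlock ← the primary message queue restart ← the CDN node crash ← the checkout auth service disk saturation ← the shared DNS resolver restart.
A separate upstream branch: the shared database deadlock ← the config service disk saturation.
Each of those chain origins has no stated cause.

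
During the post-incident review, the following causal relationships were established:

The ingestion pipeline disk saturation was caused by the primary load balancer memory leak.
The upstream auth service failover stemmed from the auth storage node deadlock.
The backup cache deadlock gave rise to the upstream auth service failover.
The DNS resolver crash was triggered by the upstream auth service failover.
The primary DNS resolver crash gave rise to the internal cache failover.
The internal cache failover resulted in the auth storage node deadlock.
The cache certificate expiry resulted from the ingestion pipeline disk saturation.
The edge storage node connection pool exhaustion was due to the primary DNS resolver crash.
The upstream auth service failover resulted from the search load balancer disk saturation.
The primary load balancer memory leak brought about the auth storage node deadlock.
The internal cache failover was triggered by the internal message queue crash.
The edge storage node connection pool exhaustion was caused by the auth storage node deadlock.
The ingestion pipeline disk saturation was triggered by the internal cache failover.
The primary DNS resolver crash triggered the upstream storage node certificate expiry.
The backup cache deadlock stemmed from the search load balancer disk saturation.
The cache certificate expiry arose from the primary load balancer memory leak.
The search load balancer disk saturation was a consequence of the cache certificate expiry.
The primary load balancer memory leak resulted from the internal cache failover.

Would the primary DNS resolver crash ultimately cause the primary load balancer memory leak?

Yes

There is a causal chain: the primary DNS resolver crash → the internal cache failover → the primary load balancer memory leak.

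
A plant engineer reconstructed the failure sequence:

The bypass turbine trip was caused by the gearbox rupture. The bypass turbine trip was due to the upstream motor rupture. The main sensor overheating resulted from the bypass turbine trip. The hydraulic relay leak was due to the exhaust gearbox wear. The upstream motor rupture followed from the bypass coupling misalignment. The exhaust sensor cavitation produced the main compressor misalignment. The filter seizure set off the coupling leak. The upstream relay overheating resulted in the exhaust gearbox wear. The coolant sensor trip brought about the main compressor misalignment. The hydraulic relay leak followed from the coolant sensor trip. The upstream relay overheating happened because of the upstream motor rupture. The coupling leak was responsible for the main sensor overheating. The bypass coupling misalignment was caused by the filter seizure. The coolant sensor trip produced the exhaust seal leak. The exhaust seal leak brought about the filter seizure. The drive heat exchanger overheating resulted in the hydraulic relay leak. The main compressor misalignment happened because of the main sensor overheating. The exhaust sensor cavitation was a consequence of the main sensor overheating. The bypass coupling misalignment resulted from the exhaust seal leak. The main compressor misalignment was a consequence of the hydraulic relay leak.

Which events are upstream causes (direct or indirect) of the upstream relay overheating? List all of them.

Immediate cause of the upstream relay overheating: the upstream motor rupture.
Further upstream: the coolant sensor trip, the exhaust seal leak, the filter seizure, the bypass coupling misalignment.

the bypass coupling misalignment, the coolant sensor trip, the exhaust seal leak, the filter seizure, the upstream motor rupture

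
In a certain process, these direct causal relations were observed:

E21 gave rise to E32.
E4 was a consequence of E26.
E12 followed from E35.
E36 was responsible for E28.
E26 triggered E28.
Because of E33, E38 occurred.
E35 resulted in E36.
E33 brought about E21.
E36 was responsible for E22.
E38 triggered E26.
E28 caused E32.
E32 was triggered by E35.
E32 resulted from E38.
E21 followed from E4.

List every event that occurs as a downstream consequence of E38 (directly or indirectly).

Direct effects: E26, E32.
2 steps out: E4, E28.
3 steps out: E21.
Not reachable from it: E35, E36, E33, E22, E12.

E21, E26, E28, E32, E4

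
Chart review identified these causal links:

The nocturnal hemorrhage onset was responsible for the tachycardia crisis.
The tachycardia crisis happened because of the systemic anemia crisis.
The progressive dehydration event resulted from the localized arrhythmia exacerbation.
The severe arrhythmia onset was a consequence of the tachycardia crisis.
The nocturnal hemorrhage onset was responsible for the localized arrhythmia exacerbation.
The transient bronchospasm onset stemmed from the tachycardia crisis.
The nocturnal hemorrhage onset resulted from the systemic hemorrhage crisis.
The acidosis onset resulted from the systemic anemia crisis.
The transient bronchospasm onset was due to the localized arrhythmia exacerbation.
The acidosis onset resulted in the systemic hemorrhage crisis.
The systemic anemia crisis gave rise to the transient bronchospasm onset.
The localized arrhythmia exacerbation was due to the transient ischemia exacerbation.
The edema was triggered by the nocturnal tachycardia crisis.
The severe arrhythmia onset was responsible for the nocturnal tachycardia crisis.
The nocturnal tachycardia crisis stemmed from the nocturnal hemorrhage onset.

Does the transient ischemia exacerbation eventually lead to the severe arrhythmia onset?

No

The transient ischemia exacerbation leads to the localized arrhythmia exacerbation, the progressive dehydration event, the transient bronchospasm onset; the severe arrhythmia onset is not among them.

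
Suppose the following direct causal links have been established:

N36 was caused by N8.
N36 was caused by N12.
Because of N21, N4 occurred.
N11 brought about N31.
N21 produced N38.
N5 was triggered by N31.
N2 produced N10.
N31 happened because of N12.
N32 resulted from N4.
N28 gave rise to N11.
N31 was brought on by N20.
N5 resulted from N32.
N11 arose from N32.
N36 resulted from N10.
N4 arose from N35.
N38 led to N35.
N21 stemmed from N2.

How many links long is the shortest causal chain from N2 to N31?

5

Shortest chain: N2 → N21 → N4 → N32 → N11 → N31.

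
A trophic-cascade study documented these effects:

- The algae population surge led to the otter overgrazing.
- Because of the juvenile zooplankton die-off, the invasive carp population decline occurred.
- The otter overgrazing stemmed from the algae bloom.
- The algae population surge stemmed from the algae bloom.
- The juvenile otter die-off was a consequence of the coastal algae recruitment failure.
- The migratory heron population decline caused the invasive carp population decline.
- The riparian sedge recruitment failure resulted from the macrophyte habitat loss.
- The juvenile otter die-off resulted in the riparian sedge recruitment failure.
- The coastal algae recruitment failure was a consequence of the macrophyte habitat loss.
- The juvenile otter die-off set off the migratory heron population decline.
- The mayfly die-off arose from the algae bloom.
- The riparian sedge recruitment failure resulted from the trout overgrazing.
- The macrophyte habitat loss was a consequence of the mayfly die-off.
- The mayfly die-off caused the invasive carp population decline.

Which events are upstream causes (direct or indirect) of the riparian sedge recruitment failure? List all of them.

the algae bloom, the coastal algae recruitment failure, the juvenile otter die-off, the macrophyte habitat loss, the mayfly die-off, the trout overgrazing

Immediate causes of the riparian sedge recruitment failure: the macrophyte habitat loss, the juvenile otter die-off, the trout overgrazing.
Further upstream: the algae bloom, the mayfly die-off, the coastal algae recruitment failure.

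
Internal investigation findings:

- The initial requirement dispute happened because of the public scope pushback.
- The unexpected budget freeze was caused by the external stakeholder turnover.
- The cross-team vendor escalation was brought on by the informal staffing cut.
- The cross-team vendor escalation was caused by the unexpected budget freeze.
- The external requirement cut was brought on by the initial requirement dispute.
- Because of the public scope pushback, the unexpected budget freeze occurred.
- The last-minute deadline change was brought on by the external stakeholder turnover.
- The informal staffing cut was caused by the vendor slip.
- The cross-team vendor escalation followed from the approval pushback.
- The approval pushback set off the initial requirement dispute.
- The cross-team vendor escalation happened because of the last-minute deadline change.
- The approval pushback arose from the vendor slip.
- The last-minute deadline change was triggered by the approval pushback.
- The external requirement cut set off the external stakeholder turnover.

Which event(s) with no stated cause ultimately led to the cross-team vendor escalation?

Tracing upstream from the cross-team vendor escalation: the cross-team vendor escalation ← the unexpected budget freeze ← the public scope pushback.
A separate upstream branch: the cross-team vendor escalation ← the approval pushback ← the vendor slip.
Each of those chain origins has no stated cause.

the public scope pushback, the vendor slip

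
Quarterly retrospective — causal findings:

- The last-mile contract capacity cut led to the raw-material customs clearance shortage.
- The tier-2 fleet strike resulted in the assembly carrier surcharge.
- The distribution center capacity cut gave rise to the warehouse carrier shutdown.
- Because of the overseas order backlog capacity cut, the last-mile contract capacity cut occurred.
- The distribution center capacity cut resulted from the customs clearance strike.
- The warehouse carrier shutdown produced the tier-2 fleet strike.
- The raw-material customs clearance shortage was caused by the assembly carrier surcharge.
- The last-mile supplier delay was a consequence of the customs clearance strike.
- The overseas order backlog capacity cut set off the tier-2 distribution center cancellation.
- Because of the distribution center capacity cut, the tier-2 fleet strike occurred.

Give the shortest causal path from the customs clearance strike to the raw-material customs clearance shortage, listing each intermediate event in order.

the customs clearance strike → the distribution center capacity cut
the distribution center capacity cut → the tier-2 fleet strike
the tier-2 fleet strike → the assembly carrier surcharge
the assembly carrier surcharge → the raw-material customs clearance shortage
Length: 4 steps.

the customs clearance strike → the distribution center capacity cut → the tier-2 fleet strike → the assembly carrier surcharge → the raw-material customs clearance shortage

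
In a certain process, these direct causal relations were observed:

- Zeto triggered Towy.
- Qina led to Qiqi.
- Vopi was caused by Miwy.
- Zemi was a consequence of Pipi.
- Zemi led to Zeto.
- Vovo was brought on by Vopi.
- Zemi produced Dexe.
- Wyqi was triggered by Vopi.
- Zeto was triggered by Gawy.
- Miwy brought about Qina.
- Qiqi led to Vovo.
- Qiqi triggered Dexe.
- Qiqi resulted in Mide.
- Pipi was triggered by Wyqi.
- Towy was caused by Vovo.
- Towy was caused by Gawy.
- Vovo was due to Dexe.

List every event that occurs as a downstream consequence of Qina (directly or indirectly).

Dexe, Mide, Qiqi, Towy, Vovo

Direct effects: Qiqi.
2 steps out: Mide, Dexe, Vovo.
3 steps out: Towy.
Not reachable from it: Miwy, Vopi, Wyqi, Pipi, Gawy, Zemi, Zeto.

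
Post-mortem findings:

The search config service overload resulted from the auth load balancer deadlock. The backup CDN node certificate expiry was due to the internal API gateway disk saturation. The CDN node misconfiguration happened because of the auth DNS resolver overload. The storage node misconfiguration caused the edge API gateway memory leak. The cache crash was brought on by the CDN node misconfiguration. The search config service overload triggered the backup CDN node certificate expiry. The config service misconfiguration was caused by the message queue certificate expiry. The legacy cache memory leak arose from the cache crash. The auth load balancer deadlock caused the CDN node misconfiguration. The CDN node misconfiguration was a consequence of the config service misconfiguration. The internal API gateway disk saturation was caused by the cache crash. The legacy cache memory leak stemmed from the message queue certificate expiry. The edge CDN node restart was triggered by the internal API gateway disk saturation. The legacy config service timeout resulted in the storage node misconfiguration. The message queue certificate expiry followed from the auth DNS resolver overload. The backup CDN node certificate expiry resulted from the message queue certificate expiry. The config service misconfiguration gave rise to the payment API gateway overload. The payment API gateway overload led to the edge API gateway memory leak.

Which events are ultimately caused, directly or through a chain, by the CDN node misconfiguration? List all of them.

Direct effects: the cache crash.
2 steps out: the legacy cache memory leak, the internal API gateway disk saturation.
3 steps out: the backup CDN node certificate expiry, the edge CDN node restart.
Not reachable from it: the auth DNS resolver overload, the auth load balancer deadlock, the search config service overload, the message queue certificate expiry, the config service misconfiguration, the payment API gateway overload, the legacy config service timeout, the storage node misconfiguration, the edge API gateway memory leak.

the backup CDN node certificate expiry, the cache crash, the edge CDN node restart, the internal API gateway disk saturation, the legacy cache memory leak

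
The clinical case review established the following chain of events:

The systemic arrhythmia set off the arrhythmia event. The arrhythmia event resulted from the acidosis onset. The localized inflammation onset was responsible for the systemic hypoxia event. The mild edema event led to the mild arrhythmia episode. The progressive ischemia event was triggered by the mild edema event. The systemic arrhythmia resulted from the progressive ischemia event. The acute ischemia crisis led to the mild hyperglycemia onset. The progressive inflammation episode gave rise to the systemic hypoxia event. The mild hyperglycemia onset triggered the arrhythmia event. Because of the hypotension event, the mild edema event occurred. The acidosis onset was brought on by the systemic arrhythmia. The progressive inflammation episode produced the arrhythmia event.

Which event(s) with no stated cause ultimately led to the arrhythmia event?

Tracing upstream from the arrhythmia event: the arrhythmia event ← the systemic arrhythmia ← the progressive ischemia event ← the mild edema event ← the hypotension event.
A separate upstream branch: the arrhythmia event ← the progressive inflammation episode.
A separate upstream branch: the arrhythmia event ← the mild hyperglycemia onset ← the acute ischemia crisis.
Each of those chain origins has no stated cause.

the acute ischemia crisis, the hypotension event, the progressive inflammation episode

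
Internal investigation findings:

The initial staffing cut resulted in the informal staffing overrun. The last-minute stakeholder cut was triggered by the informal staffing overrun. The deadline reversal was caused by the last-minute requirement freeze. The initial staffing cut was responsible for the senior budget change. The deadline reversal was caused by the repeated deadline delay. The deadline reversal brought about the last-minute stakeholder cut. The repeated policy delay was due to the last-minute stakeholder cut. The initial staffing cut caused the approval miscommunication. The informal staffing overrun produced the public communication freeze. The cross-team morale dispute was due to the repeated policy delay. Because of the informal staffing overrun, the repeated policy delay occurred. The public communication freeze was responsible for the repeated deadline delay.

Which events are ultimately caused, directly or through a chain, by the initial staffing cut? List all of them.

the approval miscommunication, the cross-team morale dispute, the deadline reversal, the informal staffing overrun, the last-minute stakeholder cut, the public communication freeze, the repeated deadline delay, the repeated policy delay, the senior budget change

Direct effects: the informal staffing overrun, the senior budget change, the approval miscommunication.
2 steps out: the public communication freeze, the last-minute stakeholder cut, the repeated policy delay.
3 steps out: the repeated deadline delay, the cross-team morale dispute.
4 steps out: the deadline reversal.
Not reachable from it: the last-minute requirement freeze.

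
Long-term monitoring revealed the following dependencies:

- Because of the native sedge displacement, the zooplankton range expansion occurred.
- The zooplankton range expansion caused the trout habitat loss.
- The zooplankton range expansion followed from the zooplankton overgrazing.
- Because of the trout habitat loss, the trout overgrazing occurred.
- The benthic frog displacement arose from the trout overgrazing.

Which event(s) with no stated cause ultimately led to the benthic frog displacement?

the native sedge displacement, the zooplankton overgrazing

Tracing upstream from the benthic frog displacement: the benthic frog displacement ← the trout overgrazing ← the trout habitat loss ← the zooplankton range expansion ← the native sedge displacement.
A separate upstream branch: the benthic frog displacement ← the trout overgrazing ← the trout habitat loss ← the zooplankton range expansion ← the zooplankton overgrazing.
Each of those chain origins has no stated cause.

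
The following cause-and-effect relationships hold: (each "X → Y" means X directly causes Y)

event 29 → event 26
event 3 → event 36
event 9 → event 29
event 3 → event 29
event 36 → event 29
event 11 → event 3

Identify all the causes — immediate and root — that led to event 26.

event 11, event 29, event 3, event 36, event 9

Immediate cause of event 26: event 29.
Further upstream: event 11, event 3, event 36, event 9.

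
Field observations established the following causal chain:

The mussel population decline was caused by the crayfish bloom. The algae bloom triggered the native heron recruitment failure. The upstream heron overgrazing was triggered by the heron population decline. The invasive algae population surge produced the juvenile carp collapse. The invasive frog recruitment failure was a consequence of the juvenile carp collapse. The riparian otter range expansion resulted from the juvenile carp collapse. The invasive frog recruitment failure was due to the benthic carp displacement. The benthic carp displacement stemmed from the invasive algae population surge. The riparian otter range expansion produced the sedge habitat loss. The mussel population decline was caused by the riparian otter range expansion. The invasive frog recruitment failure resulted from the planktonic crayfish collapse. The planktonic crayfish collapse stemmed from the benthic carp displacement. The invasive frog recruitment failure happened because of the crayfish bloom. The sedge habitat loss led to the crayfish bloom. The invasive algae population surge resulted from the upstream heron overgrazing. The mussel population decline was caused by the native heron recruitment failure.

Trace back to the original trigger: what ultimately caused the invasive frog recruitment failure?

Tracing upstream from the invasive frog recruitment failure: the invasive frog recruitment failure ← the juvenile carp collapse ← the invasive algae population surge ← the upstream heron overgrazing ← the heron population decline.
The heron population decline has no stated cause, so it is the root.

the heron population decline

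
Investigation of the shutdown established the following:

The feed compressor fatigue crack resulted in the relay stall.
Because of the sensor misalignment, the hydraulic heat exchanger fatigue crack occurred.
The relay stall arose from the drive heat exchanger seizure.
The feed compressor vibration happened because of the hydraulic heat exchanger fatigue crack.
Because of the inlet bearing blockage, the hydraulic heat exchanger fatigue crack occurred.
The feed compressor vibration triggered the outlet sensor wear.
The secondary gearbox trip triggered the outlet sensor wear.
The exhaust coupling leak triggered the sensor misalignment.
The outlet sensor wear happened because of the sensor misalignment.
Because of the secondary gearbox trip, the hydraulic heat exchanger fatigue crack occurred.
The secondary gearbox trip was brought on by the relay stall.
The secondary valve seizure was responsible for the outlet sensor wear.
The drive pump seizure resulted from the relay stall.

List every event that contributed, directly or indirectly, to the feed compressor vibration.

Immediate cause of the feed compressor vibration: the hydraulic heat exchanger fatigue crack.
Further upstream: the inlet bearing blockage, the feed compressor fatigue crack, the drive heat exchanger seizure, the relay stall, the secondary gearbox trip, the exhaust coupling leak, the sensor misalignment.

the drive heat exchanger seizure, the exhaust coupling leak, the feed compressor fatigue crack, the hydraulic heat exchanger fatigue crack, the inlet bearing blockage, the relay stall, the secondary gearbox trip, the sensor misalignment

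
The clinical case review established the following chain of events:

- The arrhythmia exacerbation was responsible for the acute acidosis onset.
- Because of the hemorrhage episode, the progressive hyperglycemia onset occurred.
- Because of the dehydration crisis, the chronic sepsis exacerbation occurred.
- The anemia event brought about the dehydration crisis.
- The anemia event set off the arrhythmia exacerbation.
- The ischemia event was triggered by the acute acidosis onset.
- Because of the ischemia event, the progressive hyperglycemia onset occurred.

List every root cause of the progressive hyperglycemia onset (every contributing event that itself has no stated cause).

the anemia event, the hemorrhage episode

Tracing upstream from the progressive hyperglycemia onset: the progressive hyperglycemia onset ← the ischemia event ← the acute acidosis onset ← the arrhythmia exacerbation ← the anemia event.
A separate upstream branch: the progressive hyperglycemia onset ← the hemorrhage episode.
Each of those chain origins has no stated cause.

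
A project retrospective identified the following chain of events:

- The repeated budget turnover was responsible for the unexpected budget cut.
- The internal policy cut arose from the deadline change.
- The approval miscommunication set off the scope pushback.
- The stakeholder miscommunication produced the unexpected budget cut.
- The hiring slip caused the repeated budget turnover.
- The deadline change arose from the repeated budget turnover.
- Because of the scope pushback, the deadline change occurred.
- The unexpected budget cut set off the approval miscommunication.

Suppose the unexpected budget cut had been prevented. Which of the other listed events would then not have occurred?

the approval miscommunication, the scope pushback

Downstream of the unexpected budget cut: the approval miscommunication, the scope pushback, the deadline change, the internal policy cut.
Of those, still caused via another path: the deadline change, the internal policy cut.
The remainder have no surviving cause.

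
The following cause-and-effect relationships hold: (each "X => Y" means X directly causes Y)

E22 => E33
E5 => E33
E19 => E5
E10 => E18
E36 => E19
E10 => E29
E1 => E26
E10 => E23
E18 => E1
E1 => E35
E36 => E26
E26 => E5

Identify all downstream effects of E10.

Direct effects: E29, E18, E23.
2 steps out: E1.
3 steps out: E35, E26.
4 steps out: E5.
5 steps out: E33.
Not reachable from it: E36, E19, E22.

E1, E18, E23, E26, E29, E33, E35, E5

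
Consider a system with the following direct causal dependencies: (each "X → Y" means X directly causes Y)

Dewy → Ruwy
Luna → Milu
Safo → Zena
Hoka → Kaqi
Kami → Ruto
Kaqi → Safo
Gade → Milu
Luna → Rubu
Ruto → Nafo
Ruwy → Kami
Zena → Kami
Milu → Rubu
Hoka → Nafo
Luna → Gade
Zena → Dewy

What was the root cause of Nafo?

Tracing upstream from Nafo: Nafo ← Hoka.
Hoka has no stated cause, so it is the root.

Hoka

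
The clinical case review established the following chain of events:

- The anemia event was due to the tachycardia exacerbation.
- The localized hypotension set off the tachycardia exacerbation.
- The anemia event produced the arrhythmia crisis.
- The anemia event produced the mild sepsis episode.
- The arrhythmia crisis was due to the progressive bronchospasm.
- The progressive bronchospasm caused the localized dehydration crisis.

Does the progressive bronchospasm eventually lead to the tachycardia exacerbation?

The progressive bronchospasm leads to the localized dehydration crisis, the arrhythmia crisis; the tachycardia exacerbation is not among them.

No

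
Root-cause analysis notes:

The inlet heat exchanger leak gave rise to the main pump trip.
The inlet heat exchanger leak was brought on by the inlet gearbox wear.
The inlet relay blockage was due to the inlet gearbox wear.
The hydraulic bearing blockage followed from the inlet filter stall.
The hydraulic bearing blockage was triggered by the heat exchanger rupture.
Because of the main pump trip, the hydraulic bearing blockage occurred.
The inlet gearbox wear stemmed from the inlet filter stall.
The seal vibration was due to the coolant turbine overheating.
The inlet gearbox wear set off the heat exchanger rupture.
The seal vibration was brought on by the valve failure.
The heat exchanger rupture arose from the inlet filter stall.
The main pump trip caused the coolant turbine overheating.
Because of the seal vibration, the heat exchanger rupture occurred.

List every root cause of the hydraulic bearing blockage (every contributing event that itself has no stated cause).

Tracing upstream from the hydraulic bearing blockage: the hydraulic bearing blockage ← the inlet filter stall.
A separate upstream branch: the hydraulic bearing blockage ← the heat exchanger rupture ← the seal vibration ← the valve failure.
Each of those chain origins has no stated cause.

the inlet filter stall, the valve failure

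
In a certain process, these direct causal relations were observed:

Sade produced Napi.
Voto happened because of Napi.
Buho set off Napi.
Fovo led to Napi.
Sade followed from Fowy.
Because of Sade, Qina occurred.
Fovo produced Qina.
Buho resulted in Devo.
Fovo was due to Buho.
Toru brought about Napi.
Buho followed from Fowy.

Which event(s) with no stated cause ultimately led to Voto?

Fowy, Toru

Tracing upstream from Voto: Voto ← Napi ← Buho ← Fowy.
A separate upstream branch: Voto ← Napi ← Toru.
Each of those chain origins has no stated cause.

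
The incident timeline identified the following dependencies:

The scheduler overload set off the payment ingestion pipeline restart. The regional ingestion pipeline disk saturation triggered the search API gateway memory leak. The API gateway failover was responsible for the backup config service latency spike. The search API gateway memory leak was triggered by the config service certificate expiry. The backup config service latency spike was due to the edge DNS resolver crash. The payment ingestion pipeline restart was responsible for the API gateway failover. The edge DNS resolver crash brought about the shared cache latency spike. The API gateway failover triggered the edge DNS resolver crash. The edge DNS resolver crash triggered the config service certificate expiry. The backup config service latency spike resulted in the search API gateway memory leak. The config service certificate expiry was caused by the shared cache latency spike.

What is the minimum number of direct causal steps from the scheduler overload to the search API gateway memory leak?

4

Shortest chain: the scheduler overload → the payment ingestion pipeline restart → the API gateway failover → the backup config service latency spike → the search API gateway memory leak.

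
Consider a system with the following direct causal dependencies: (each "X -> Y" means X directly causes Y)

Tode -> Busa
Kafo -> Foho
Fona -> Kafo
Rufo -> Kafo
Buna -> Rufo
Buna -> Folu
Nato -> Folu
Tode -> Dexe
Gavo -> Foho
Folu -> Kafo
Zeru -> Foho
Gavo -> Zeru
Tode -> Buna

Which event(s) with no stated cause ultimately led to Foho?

Tracing upstream from Foho: Foho ← Kafo ← Rufo ← Buna ← Tode.
A separate upstream branch: Foho ← Gavo.
A separate upstream branch: Foho ← Kafo ← Fona.
A separate upstream branch: Foho ← Kafo ← Folu ← Nato.
Each of those chain origins has no stated cause.

Fona, Gavo, Nato, Tode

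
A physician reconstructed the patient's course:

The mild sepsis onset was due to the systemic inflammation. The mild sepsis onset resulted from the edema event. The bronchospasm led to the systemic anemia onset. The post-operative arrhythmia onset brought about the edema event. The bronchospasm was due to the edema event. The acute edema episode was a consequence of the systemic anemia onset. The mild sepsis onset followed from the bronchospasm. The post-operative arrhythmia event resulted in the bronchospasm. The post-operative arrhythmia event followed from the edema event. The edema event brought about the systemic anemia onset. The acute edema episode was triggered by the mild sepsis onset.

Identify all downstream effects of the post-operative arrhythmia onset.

the acute edema episode, the bronchospasm, the edema event, the mild sepsis onset, the post-operative arrhythmia event, the systemic anemia onset

Direct effects: the edema event.
2 steps out: the post-operative arrhythmia event, the bronchospasm, the systemic anemia onset, the mild sepsis onset.
3 steps out: the acute edema episode.
Not reachable from it: the systemic inflammation.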